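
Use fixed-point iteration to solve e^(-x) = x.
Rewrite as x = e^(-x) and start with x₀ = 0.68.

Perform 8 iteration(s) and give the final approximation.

Equation: e^(-x) = x
Fixed-point form: x = e^(-x)
x₀ = 0.68

x_1 = g(0.680000) = 0.506617
x_2 = g(0.506617) = 0.602531
x_3 = g(0.602531) = 0.547425
x_4 = g(0.547425) = 0.578438
x_5 = g(0.578438) = 0.560774
x_6 = g(0.560774) = 0.570767
x_7 = g(0.570767) = 0.565092
x_8 = g(0.565092) = 0.568308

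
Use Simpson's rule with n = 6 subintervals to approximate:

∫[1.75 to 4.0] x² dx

f(x) = x²
a = 1.75, b = 4.0, n = 6
h = (b - a)/n = 0.375000

Simpson's rule: (h/3)[f(x₀) + 4f(x₁) + 2f(x₂) + ... + f(xₙ)]

x_0 = 1.7500, f(x_0) = 3.062500, coefficient = 1
x_1 = 2.1250, f(x_1) = 4.515625, coefficient = 4
x_2 = 2.5000, f(x_2) = 6.250000, coefficient = 2
x_3 = 2.8750, f(x_3) = 8.265625, coefficient = 4
x_4 = 3.2500, f(x_4) = 10.562500, coefficient = 2
x_5 = 3.6250, f(x_5) = 13.140625, coefficient = 4
x_6 = 4.0000, f(x_6) = 16.000000, coefficient = 1

I ≈ (0.375000/3) × 156.375000 = 19.546875
Exact value: 19.546875
Error: 0.000000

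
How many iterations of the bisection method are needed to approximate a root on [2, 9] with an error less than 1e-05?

We need (b-a)/2^n ≤ 1e-05
(9 - 2)/2^n ≤ 1e-05
7/2^n ≤ 1e-05
2^n ≥ 700000
n ≥ log₂(700000) = 19.42
n ≥ 20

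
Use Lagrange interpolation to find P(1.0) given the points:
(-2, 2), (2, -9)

Lagrange interpolation formula:
P(x) = Σ yᵢ × Lᵢ(x)
where Lᵢ(x) = Π_{j≠i} (x - xⱼ)/(xᵢ - xⱼ)

L_0(1.0) = (1.0 - 2)/(-2 - 2) = 0.250000
L_1(1.0) = (1.0 - (-2))/(2 - (-2)) = 0.750000

P(1.0) = 2×L_0(1.0) + (-9)×L_1(1.0)
P(1.0) = -6.250000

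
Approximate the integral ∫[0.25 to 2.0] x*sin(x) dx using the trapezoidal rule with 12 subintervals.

f(x) = x*sin(x)
a = 0.25, b = 2.0, n = 12
h = (b - a)/n = 0.145833

Trapezoidal rule: (h/2)[f(x₀) + 2f(x₁) + 2f(x₂) + ... + f(xₙ)]

x_0 = 0.2500, f(x_0) = 0.061851, coefficient = 1
x_1 = 0.3958, f(x_1) = 0.152624, coefficient = 2
x_2 = 0.5417, f(x_2) = 0.279264, coefficient = 2
x_3 = 0.6875, f(x_3) = 0.436292, coefficient = 2
x_4 = 0.8333, f(x_4) = 0.616814, coefficient = 2
x_5 = 0.9792, f(x_5) = 0.812741, coefficient = 2
x_6 = 1.1250, f(x_6) = 1.015051, coefficient = 2
x_7 = 1.2708, f(x_7) = 1.214087, coefficient = 2
x_8 = 1.4167, f(x_8) = 1.399873, coefficient = 2
x_9 = 1.5625, f(x_9) = 1.562446, coefficient = 2
x_10 = 1.7083, f(x_10) = 1.692201, coefficient = 2
x_11 = 1.8542, f(x_11) = 1.780220, coefficient = 2
x_12 = 2.0000, f(x_12) = 1.818595, coefficient = 1

I ≈ (0.145833/2) × 23.803674 = 1.735685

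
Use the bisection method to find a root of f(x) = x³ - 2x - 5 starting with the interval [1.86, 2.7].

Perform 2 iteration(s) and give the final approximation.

f(x) = x³ - 2x - 5
Initial interval: [1.86, 2.7]

Iteration 1:
  c_1 = (1.860000 + 2.700000)/2 = 2.280000
  f(c_1) = f(2.280000) = 2.292352
  f(a) × f(c) < 0, new interval: [1.860000, 2.280000]
Iteration 2:
  c_2 = (1.860000 + 2.280000)/2 = 2.070000
  f(c_2) = f(2.070000) = -0.270257
  f(a) × f(c) ≥ 0, new interval: [2.070000, 2.280000]

After 2 iteration(s), the approximation is c_2 = 2.070000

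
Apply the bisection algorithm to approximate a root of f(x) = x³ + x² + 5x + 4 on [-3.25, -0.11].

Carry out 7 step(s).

f(x) = x³ + x² + 5x + 4
Initial interval: [-3.25, -0.11]

Iteration 1:
  c_1 = (-3.250000 + (-0.110000))/2 = -1.680000
  f(c_1) = f(-1.680000) = -6.319232
  f(a) × f(c) ≥ 0, new interval: [-1.680000, -0.110000]
Iteration 2:
  c_2 = (-1.680000 + (-0.110000))/2 = -0.895000
  f(c_2) = f(-0.895000) = -0.390892
  f(a) × f(c) ≥ 0, new interval: [-0.895000, -0.110000]
Iteration 3:
  c_3 = (-0.895000 + (-0.110000))/2 = -0.502500
  f(c_3) = f(-0.502500) = 1.613122
  f(a) × f(c) < 0, new interval: [-0.895000, -0.502500]
Iteration 4:
  c_4 = (-0.895000 + (-0.502500))/2 = -0.698750
  f(c_4) = f(-0.698750) = 0.653336
  f(a) × f(c) < 0, new interval: [-0.895000, -0.698750]
Iteration 5:
  c_5 = (-0.895000 + (-0.698750))/2 = -0.796875
  f(c_5) = f(-0.796875) = 0.144611
  f(a) × f(c) < 0, new interval: [-0.895000, -0.796875]
Iteration 6:
  c_6 = (-0.895000 + (-0.796875))/2 = -0.845938
  f(c_6) = f(-0.845938) = -0.119439
  f(a) × f(c) ≥ 0, new interval: [-0.845938, -0.796875]
Iteration 7:
  c_7 = (-0.845938 + (-0.796875))/2 = -0.821406
  f(c_7) = f(-0.821406) = 0.013467
  f(a) × f(c) < 0, new interval: [-0.845938, -0.821406]

After 7 iteration(s), the approximation is c_7 = -0.821406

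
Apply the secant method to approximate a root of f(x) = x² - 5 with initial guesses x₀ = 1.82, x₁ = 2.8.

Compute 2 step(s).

f(x) = x² - 5
x₀ = 1.82, x₁ = 2.8

Secant formula: x_{n+1} = x_n - f(x_n)(x_n - x_{n-1})/(f(x_n) - f(x_{n-1}))

Iteration 1:
  f(1.820000) = -1.687600
  f(2.800000) = 2.840000
  x_2 = 2.800000 - 2.840000×(2.800000 - 1.820000)/(2.840000 - (-1.687600))
       = 2.185281
Iteration 2:
  f(2.800000) = 2.840000
  f(2.185281) = -0.224545
  x_3 = 2.185281 - (-0.224545)×(2.185281 - 2.800000)/(-0.224545 - 2.840000)
       = 2.230323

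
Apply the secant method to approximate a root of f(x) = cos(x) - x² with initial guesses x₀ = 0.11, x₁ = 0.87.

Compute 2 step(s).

f(x) = cos(x) - x²
x₀ = 0.11, x₁ = 0.87

Secant formula: x_{n+1} = x_n - f(x_n)(x_n - x_{n-1})/(f(x_n) - f(x_{n-1}))

Iteration 1:
  f(0.110000) = 0.981856
  f(0.870000) = -0.112073
  x_2 = 0.870000 - (-0.112073)×(0.870000 - 0.110000)/(-0.112073 - 0.981856)
       = 0.792138
Iteration 2:
  f(0.870000) = -0.112073
  f(0.792138) = 0.074843
  x_3 = 0.792138 - 0.074843×(0.792138 - 0.870000)/(0.074843 - (-0.112073))
       = 0.823314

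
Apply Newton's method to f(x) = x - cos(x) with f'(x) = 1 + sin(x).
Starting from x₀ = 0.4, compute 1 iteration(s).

f(x) = x - cos(x)
f'(x) = 1 + sin(x)
x₀ = 0.4

Newton-Raphson formula: x_{n+1} = x_n - f(x_n)/f'(x_n)

Iteration 1:
  f(0.400000) = -0.521061
  f'(0.400000) = 1.389418
  x_1 = 0.400000 - (-0.521061)/1.389418 = 0.775021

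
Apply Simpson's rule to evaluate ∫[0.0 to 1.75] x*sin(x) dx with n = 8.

f(x) = x*sin(x)
a = 0.0, b = 1.75, n = 8
h = (b - a)/n = 0.218750

Simpson's rule: (h/3)[f(x₀) + 4f(x₁) + 2f(x₂) + ... + f(xₙ)]

x_0 = 0.0000, f(x_0) = 0.000000, coefficient = 1
x_1 = 0.2188, f(x_1) = 0.047471, coefficient = 4
x_2 = 0.4375, f(x_2) = 0.185358, coefficient = 2
x_3 = 0.6562, f(x_3) = 0.400411, coefficient = 4
x_4 = 0.8750, f(x_4) = 0.671601, coefficient = 2
x_5 = 1.0938, f(x_5) = 0.971638, coefficient = 4
x_6 = 1.3125, f(x_6) = 1.268960, coefficient = 2
x_7 = 1.5312, f(x_7) = 1.530053, coefficient = 4
x_8 = 1.7500, f(x_8) = 1.721975, coefficient = 1

I ≈ (0.218750/3) × 17.772105 = 1.295883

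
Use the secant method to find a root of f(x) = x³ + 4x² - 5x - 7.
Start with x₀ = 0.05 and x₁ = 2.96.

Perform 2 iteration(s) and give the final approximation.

f(x) = x³ + 4x² - 5x - 7
x₀ = 0.05, x₁ = 2.96

Secant formula: x_{n+1} = x_n - f(x_n)(x_n - x_{n-1})/(f(x_n) - f(x_{n-1}))

Iteration 1:
  f(0.050000) = -7.239875
  f(2.960000) = 39.180736
  x_2 = 2.960000 - 39.180736×(2.960000 - 0.050000)/(39.180736 - (-7.239875))
       = 0.503851
Iteration 2:
  f(2.960000) = 39.180736
  f(0.503851) = -8.375881
  x_3 = 0.503851 - (-8.375881)×(0.503851 - 2.960000)/(-8.375881 - 39.180736)
       = 0.936439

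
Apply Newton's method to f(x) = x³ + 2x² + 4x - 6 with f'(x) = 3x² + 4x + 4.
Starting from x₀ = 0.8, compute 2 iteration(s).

f(x) = x³ + 2x² + 4x - 6
f'(x) = 3x² + 4x + 4
x₀ = 0.8

Newton-Raphson formula: x_{n+1} = x_n - f(x_n)/f'(x_n)

Iteration 1:
  f(0.800000) = -1.008000
  f'(0.800000) = 9.120000
  x_1 = 0.800000 - (-1.008000)/9.120000 = 0.910526
Iteration 2:
  f(0.910526) = 0.055101
  f'(0.910526) = 10.129280
  x_2 = 0.910526 - 0.055101/10.129280 = 0.905087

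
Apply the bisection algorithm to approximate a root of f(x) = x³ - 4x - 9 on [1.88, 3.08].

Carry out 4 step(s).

f(x) = x³ - 4x - 9
Initial interval: [1.88, 3.08]

Iteration 1:
  c_1 = (1.880000 + 3.080000)/2 = 2.480000
  f(c_1) = f(2.480000) = -3.667008
  f(a) × f(c) ≥ 0, new interval: [2.480000, 3.080000]
Iteration 2:
  c_2 = (2.480000 + 3.080000)/2 = 2.780000
  f(c_2) = f(2.780000) = 1.364952
  f(a) × f(c) < 0, new interval: [2.480000, 2.780000]
Iteration 3:
  c_3 = (2.480000 + 2.780000)/2 = 2.630000
  f(c_3) = f(2.630000) = -1.328553
  f(a) × f(c) ≥ 0, new interval: [2.630000, 2.780000]
Iteration 4:
  c_4 = (2.630000 + 2.780000)/2 = 2.705000
  f(c_4) = f(2.705000) = -0.027447
  f(a) × f(c) ≥ 0, new interval: [2.705000, 2.780000]

After 4 iteration(s), the approximation is c_4 = 2.705000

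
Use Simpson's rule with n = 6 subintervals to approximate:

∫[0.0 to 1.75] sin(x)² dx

f(x) = sin(x)²
a = 0.0, b = 1.75, n = 6
h = (b - a)/n = 0.291667

Simpson's rule: (h/3)[f(x₀) + 4f(x₁) + 2f(x₂) + ... + f(xₙ)]

x_0 = 0.0000, f(x_0) = 0.000000, coefficient = 1
x_1 = 0.2917, f(x_1) = 0.082684, coefficient = 4
x_2 = 0.5833, f(x_2) = 0.303391, coefficient = 2
x_3 = 0.8750, f(x_3) = 0.589123, coefficient = 4
x_4 = 1.1667, f(x_4) = 0.845379, coefficient = 2
x_5 = 1.4583, f(x_5) = 0.987405, coefficient = 4
x_6 = 1.7500, f(x_6) = 0.968228, coefficient = 1

I ≈ (0.291667/3) × 9.902619 = 0.962755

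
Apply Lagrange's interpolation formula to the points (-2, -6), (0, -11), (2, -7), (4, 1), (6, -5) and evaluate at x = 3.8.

Lagrange interpolation formula:
P(x) = Σ yᵢ × Lᵢ(x)
where Lᵢ(x) = Π_{j≠i} (x - xⱼ)/(xᵢ - xⱼ)

L_0(3.8) = (3.8 - 0)/(-2 - 0) × (3.8 - 2)/(-2 - 2) × (3.8 - 4)/(-2 - 4) × (3.8 - 6)/(-2 - 6) = 0.007838
L_1(3.8) = (3.8 - (-2))/(0 - (-2)) × (3.8 - 2)/(0 - 2) × (3.8 - 4)/(0 - 4) × (3.8 - 6)/(0 - 6) = -0.047850
L_2(3.8) = (3.8 - (-2))/(2 - (-2)) × (3.8 - 0)/(2 - 0) × (3.8 - 4)/(2 - 4) × (3.8 - 6)/(2 - 6) = 0.151525
L_3(3.8) = (3.8 - (-2))/(4 - (-2)) × (3.8 - 0)/(4 - 0) × (3.8 - 2)/(4 - 2) × (3.8 - 6)/(4 - 6) = 0.909150
L_4(3.8) = (3.8 - (-2))/(6 - (-2)) × (3.8 - 0)/(6 - 0) × (3.8 - 2)/(6 - 2) × (3.8 - 4)/(6 - 4) = -0.020663

P(3.8) = (-6)×L_0(3.8) + (-11)×L_1(3.8) + (-7)×L_2(3.8) + 1×L_3(3.8) + (-5)×L_4(3.8)
P(3.8) = 0.431112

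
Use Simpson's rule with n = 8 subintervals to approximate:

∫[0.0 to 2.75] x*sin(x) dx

f(x) = x*sin(x)
a = 0.0, b = 2.75, n = 8
h = (b - a)/n = 0.343750

Simpson's rule: (h/3)[f(x₀) + 4f(x₁) + 2f(x₂) + ... + f(xₙ)]

x_0 = 0.0000, f(x_0) = 0.000000, coefficient = 1
x_1 = 0.3438, f(x_1) = 0.115851, coefficient = 4
x_2 = 0.6875, f(x_2) = 0.436292, coefficient = 2
x_3 = 1.0312, f(x_3) = 0.884753, coefficient = 4
x_4 = 1.3750, f(x_4) = 1.348728, coefficient = 2
x_5 = 1.7188, f(x_5) = 1.699972, coefficient = 4
x_6 = 2.0625, f(x_6) = 1.818155, coefficient = 2
x_7 = 2.4062, f(x_7) = 1.614212, coefficient = 4
x_8 = 2.7500, f(x_8) = 1.049568, coefficient = 1

I ≈ (0.343750/3) × 25.515068 = 2.923602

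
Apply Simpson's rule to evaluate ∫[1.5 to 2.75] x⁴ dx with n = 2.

f(x) = x⁴
a = 1.5, b = 2.75, n = 2
h = (b - a)/n = 0.625000

Simpson's rule: (h/3)[f(x₀) + 4f(x₁) + 2f(x₂) + ... + f(xₙ)]

x_0 = 1.5000, f(x_0) = 5.062500, coefficient = 1
x_1 = 2.1250, f(x_1) = 20.390869, coefficient = 4
x_2 = 2.7500, f(x_2) = 57.191406, coefficient = 1

I ≈ (0.625000/3) × 143.817383 = 29.961955
Exact value: 29.936523
Error: 0.025431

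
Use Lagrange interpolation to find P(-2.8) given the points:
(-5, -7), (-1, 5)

Lagrange interpolation formula:
P(x) = Σ yᵢ × Lᵢ(x)
where Lᵢ(x) = Π_{j≠i} (x - xⱼ)/(xᵢ - xⱼ)

L_0(-2.8) = (-2.8 - (-1))/(-5 - (-1)) = 0.450000
L_1(-2.8) = (-2.8 - (-5))/(-1 - (-5)) = 0.550000

P(-2.8) = (-7)×L_0(-2.8) + 5×L_1(-2.8)
P(-2.8) = -0.400000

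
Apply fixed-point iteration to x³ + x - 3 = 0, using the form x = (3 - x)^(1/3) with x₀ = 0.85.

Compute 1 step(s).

Equation: x³ + x - 3 = 0
Fixed-point form: x = (3 - x)^(1/3)
x₀ = 0.85

x_1 = g(0.850000) = 1.290663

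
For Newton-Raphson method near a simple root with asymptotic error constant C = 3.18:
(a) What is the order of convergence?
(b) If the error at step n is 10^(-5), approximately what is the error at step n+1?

(a) Newton-Raphson has quadratic (order 2) convergence near simple roots.
    This means |e_{n+1}| ≈ C|e_n|².

(b) With |e_n| = 10^(-5) and C = 3.18:
    |e_{n+1}| ≈ 3.18 × (10^(-5))² = 3.18 × 10^(-10)

(a) 2 (quadratic); (b) |e_{n+1}| ≈ 3.180e-10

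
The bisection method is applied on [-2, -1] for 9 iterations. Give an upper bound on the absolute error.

Bisection error bound: |error| ≤ (b-a)/2^n
|error| ≤ (-1 - (-2))/2^9 = 1/2^9
|error| ≤ 0.0019531250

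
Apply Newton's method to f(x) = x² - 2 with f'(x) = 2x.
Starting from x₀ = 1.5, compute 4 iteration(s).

f(x) = x² - 2
f'(x) = 2x
x₀ = 1.5

Newton-Raphson formula: x_{n+1} = x_n - f(x_n)/f'(x_n)

Iteration 1:
  f(1.500000) = 0.250000
  f'(1.500000) = 3.000000
  x_1 = 1.500000 - 0.250000/3.000000 = 1.416667
Iteration 2:
  f(1.416667) = 0.006944
  f'(1.416667) = 2.833333
  x_2 = 1.416667 - 0.006944/2.833333 = 1.414216
Iteration 3:
  f(1.414216) = 0.000006
  f'(1.414216) = 2.828431
  x_3 = 1.414216 - 0.000006/2.828431 = 1.414214
Iteration 4:
  f(1.414214) = 0.000000
  f'(1.414214) = 2.828427
  x_4 = 1.414214 - 0.000000/2.828427 = 1.414214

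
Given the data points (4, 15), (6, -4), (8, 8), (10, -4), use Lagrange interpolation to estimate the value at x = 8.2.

Lagrange interpolation formula:
P(x) = Σ yᵢ × Lᵢ(x)
where Lᵢ(x) = Π_{j≠i} (x - xⱼ)/(xᵢ - xⱼ)

L_0(8.2) = (8.2 - 6)/(4 - 6) × (8.2 - 8)/(4 - 8) × (8.2 - 10)/(4 - 10) = 0.016500
L_1(8.2) = (8.2 - 4)/(6 - 4) × (8.2 - 8)/(6 - 8) × (8.2 - 10)/(6 - 10) = -0.094500
L_2(8.2) = (8.2 - 4)/(8 - 4) × (8.2 - 6)/(8 - 6) × (8.2 - 10)/(8 - 10) = 1.039500
L_3(8.2) = (8.2 - 4)/(10 - 4) × (8.2 - 6)/(10 - 6) × (8.2 - 8)/(10 - 8) = 0.038500

P(8.2) = 15×L_0(8.2) + (-4)×L_1(8.2) + 8×L_2(8.2) + (-4)×L_3(8.2)
P(8.2) = 8.787500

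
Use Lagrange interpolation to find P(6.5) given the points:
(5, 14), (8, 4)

Lagrange interpolation formula:
P(x) = Σ yᵢ × Lᵢ(x)
where Lᵢ(x) = Π_{j≠i} (x - xⱼ)/(xᵢ - xⱼ)

L_0(6.5) = (6.5 - 8)/(5 - 8) = 0.500000
L_1(6.5) = (6.5 - 5)/(8 - 5) = 0.500000

P(6.5) = 14×L_0(6.5) + 4×L_1(6.5)
P(6.5) = 9.000000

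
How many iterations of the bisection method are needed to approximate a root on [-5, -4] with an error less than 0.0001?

We need (b-a)/2^n ≤ 0.0001
(-4 - (-5))/2^n ≤ 0.0001
1/2^n ≤ 0.0001
2^n ≥ 10000
n ≥ log₂(10000) = 13.29
n ≥ 14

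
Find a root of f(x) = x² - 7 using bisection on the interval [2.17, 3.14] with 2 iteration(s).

f(x) = x² - 7
Initial interval: [2.17, 3.14]

Iteration 1:
  c_1 = (2.170000 + 3.140000)/2 = 2.655000
  f(c_1) = f(2.655000) = 0.049025
  f(a) × f(c) < 0, new interval: [2.170000, 2.655000]
Iteration 2:
  c_2 = (2.170000 + 2.655000)/2 = 2.412500
  f(c_2) = f(2.412500) = -1.179844
  f(a) × f(c) ≥ 0, new interval: [2.412500, 2.655000]

After 2 iteration(s), the approximation is c_2 = 2.412500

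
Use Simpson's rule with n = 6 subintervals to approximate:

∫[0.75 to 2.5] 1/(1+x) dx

f(x) = 1/(1+x)
a = 0.75, b = 2.5, n = 6
h = (b - a)/n = 0.291667

Simpson's rule: (h/3)[f(x₀) + 4f(x₁) + 2f(x₂) + ... + f(xₙ)]

x_0 = 0.7500, f(x_0) = 0.571429, coefficient = 1
x_1 = 1.0417, f(x_1) = 0.489796, coefficient = 4
x_2 = 1.3333, f(x_2) = 0.428571, coefficient = 2
x_3 = 1.6250, f(x_3) = 0.380952, coefficient = 4
x_4 = 1.9167, f(x_4) = 0.342857, coefficient = 2
x_5 = 2.2083, f(x_5) = 0.311688, coefficient = 4
x_6 = 2.5000, f(x_6) = 0.285714, coefficient = 1

I ≈ (0.291667/3) × 7.129746 = 0.693170
Exact value: 0.693147
Error: 0.000023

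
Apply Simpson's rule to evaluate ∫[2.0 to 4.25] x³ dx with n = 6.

f(x) = x³
a = 2.0, b = 4.25, n = 6
h = (b - a)/n = 0.375000

Simpson's rule: (h/3)[f(x₀) + 4f(x₁) + 2f(x₂) + ... + f(xₙ)]

x_0 = 2.0000, f(x_0) = 8.000000, coefficient = 1
x_1 = 2.3750, f(x_1) = 13.396484, coefficient = 4
x_2 = 2.7500, f(x_2) = 20.796875, coefficient = 2
x_3 = 3.1250, f(x_3) = 30.517578, coefficient = 4
x_4 = 3.5000, f(x_4) = 42.875000, coefficient = 2
x_5 = 3.8750, f(x_5) = 58.185547, coefficient = 4
x_6 = 4.2500, f(x_6) = 76.765625, coefficient = 1

I ≈ (0.375000/3) × 620.507812 = 77.563477
Exact value: 77.563477
Error: 0.000000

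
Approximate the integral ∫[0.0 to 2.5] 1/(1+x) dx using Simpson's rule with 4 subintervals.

f(x) = 1/(1+x)
a = 0.0, b = 2.5, n = 4
h = (b - a)/n = 0.625000

Simpson's rule: (h/3)[f(x₀) + 4f(x₁) + 2f(x₂) + ... + f(xₙ)]

x_0 = 0.0000, f(x_0) = 1.000000, coefficient = 1
x_1 = 0.6250, f(x_1) = 0.615385, coefficient = 4
x_2 = 1.2500, f(x_2) = 0.444444, coefficient = 2
x_3 = 1.8750, f(x_3) = 0.347826, coefficient = 4
x_4 = 2.5000, f(x_4) = 0.285714, coefficient = 1

I ≈ (0.625000/3) × 6.027446 = 1.255718
Exact value: 1.252763
Error: 0.002955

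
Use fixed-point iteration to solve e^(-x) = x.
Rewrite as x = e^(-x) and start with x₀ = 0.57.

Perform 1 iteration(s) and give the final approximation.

Equation: e^(-x) = x
Fixed-point form: x = e^(-x)
x₀ = 0.57

x_1 = g(0.570000) = 0.565525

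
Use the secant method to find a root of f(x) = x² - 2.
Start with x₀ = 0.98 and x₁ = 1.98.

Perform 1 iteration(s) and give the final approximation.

f(x) = x² - 2
x₀ = 0.98, x₁ = 1.98

Secant formula: x_{n+1} = x_n - f(x_n)(x_n - x_{n-1})/(f(x_n) - f(x_{n-1}))

Iteration 1:
  f(0.980000) = -1.039600
  f(1.980000) = 1.920400
  x_2 = 1.980000 - 1.920400×(1.980000 - 0.980000)/(1.920400 - (-1.039600))
       = 1.331216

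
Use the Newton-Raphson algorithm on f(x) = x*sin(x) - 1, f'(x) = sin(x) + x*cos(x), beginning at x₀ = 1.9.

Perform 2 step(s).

f(x) = x*sin(x) - 1
f'(x) = sin(x) + x*cos(x)
x₀ = 1.9

Newton-Raphson formula: x_{n+1} = x_n - f(x_n)/f'(x_n)

Iteration 1:
  f(1.900000) = 0.797970
  f'(1.900000) = 0.332050
  x_1 = 1.900000 - 0.797970/0.332050 = -0.503163
Iteration 2:
  f(-0.503163) = -0.757375
  f'(-0.503163) = -0.923001
  x_2 = -0.503163 - (-0.757375)/(-0.923001) = -1.323720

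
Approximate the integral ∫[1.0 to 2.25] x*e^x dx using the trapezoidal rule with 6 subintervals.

f(x) = x*e^x
a = 1.0, b = 2.25, n = 6
h = (b - a)/n = 0.208333

Trapezoidal rule: (h/2)[f(x₀) + 2f(x₁) + 2f(x₂) + ... + f(xₙ)]

x_0 = 1.0000, f(x_0) = 2.718282, coefficient = 1
x_1 = 1.2083, f(x_1) = 4.045379, coefficient = 2
x_2 = 1.4167, f(x_2) = 5.841417, coefficient = 2
x_3 = 1.6250, f(x_3) = 8.252431, coefficient = 2
x_4 = 1.8333, f(x_4) = 11.466952, coefficient = 2
x_5 = 2.0417, f(x_5) = 15.727852, coefficient = 2
x_6 = 2.2500, f(x_6) = 21.347406, coefficient = 1

I ≈ (0.208333/2) × 114.733748 = 11.951432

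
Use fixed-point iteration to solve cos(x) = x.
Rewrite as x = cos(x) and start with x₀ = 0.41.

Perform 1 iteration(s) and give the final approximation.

Equation: cos(x) = x
Fixed-point form: x = cos(x)
x₀ = 0.41

x_1 = g(0.410000) = 0.917121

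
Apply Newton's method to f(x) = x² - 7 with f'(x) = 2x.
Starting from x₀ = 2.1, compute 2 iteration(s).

f(x) = x² - 7
f'(x) = 2x
x₀ = 2.1

Newton-Raphson formula: x_{n+1} = x_n - f(x_n)/f'(x_n)

Iteration 1:
  f(2.100000) = -2.590000
  f'(2.100000) = 4.200000
  x_1 = 2.100000 - (-2.590000)/4.200000 = 2.716667
Iteration 2:
  f(2.716667) = 0.380278
  f'(2.716667) = 5.433333
  x_2 = 2.716667 - 0.380278/5.433333 = 2.646677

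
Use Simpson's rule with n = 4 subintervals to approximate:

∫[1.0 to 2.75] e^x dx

f(x) = e^x
a = 1.0, b = 2.75, n = 4
h = (b - a)/n = 0.437500

Simpson's rule: (h/3)[f(x₀) + 4f(x₁) + 2f(x₂) + ... + f(xₙ)]

x_0 = 1.0000, f(x_0) = 2.718282, coefficient = 1
x_1 = 1.4375, f(x_1) = 4.210157, coefficient = 4
x_2 = 1.8750, f(x_2) = 6.520819, coefficient = 2
x_3 = 2.3125, f(x_3) = 10.099642, coefficient = 4
x_4 = 2.7500, f(x_4) = 15.642632, coefficient = 1

I ≈ (0.437500/3) × 88.641750 = 12.926922
Exact value: 12.924350
Error: 0.002572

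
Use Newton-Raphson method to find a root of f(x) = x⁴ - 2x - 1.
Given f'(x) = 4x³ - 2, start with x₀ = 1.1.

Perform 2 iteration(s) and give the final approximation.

f(x) = x⁴ - 2x - 1
f'(x) = 4x³ - 2
x₀ = 1.1

Newton-Raphson formula: x_{n+1} = x_n - f(x_n)/f'(x_n)

Iteration 1:
  f(1.100000) = -1.735900
  f'(1.100000) = 3.324000
  x_1 = 1.100000 - (-1.735900)/3.324000 = 1.622232
Iteration 2:
  f(1.622232) = 2.681051
  f'(1.622232) = 15.076509
  x_2 = 1.622232 - 2.681051/15.076509 = 1.444403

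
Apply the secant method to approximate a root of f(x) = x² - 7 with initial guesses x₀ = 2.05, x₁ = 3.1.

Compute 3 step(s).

f(x) = x² - 7
x₀ = 2.05, x₁ = 3.1

Secant formula: x_{n+1} = x_n - f(x_n)(x_n - x_{n-1})/(f(x_n) - f(x_{n-1}))

Iteration 1:
  f(2.050000) = -2.797500
  f(3.100000) = 2.610000
  x_2 = 3.100000 - 2.610000×(3.100000 - 2.050000)/(2.610000 - (-2.797500))
       = 2.593204
Iteration 2:
  f(3.100000) = 2.610000
  f(2.593204) = -0.275294
  x_3 = 2.593204 - (-0.275294)×(2.593204 - 3.100000)/(-0.275294 - 2.610000)
       = 2.641559
Iteration 3:
  f(2.593204) = -0.275294
  f(2.641559) = -0.022168
  x_4 = 2.641559 - (-0.022168)×(2.641559 - 2.593204)/(-0.022168 - (-0.275294))
       = 2.645793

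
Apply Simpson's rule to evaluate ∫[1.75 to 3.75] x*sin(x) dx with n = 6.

f(x) = x*sin(x)
a = 1.75, b = 3.75, n = 6
h = (b - a)/n = 0.333333

Simpson's rule: (h/3)[f(x₀) + 4f(x₁) + 2f(x₂) + ... + f(xₙ)]

x_0 = 1.7500, f(x_0) = 1.721975, coefficient = 1
x_1 = 2.0833, f(x_1) = 1.815632, coefficient = 4
x_2 = 2.4167, f(x_2) = 1.602443, coefficient = 2
x_3 = 2.7500, f(x_3) = 1.049568, coefficient = 4
x_4 = 3.0833, f(x_4) = 0.179531, coefficient = 2
x_5 = 3.4167, f(x_5) = -0.928029, coefficient = 4
x_6 = 3.7500, f(x_6) = -2.143355, coefficient = 1

I ≈ (0.333333/3) × 10.891252 = 1.210139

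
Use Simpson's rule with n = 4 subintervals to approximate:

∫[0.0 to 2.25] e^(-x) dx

f(x) = e^(-x)
a = 0.0, b = 2.25, n = 4
h = (b - a)/n = 0.562500

Simpson's rule: (h/3)[f(x₀) + 4f(x₁) + 2f(x₂) + ... + f(xₙ)]

x_0 = 0.0000, f(x_0) = 1.000000, coefficient = 1
x_1 = 0.5625, f(x_1) = 0.569783, coefficient = 4
x_2 = 1.1250, f(x_2) = 0.324652, coefficient = 2
x_3 = 1.6875, f(x_3) = 0.184981, coefficient = 4
x_4 = 2.2500, f(x_4) = 0.105399, coefficient = 1

I ≈ (0.562500/3) × 4.773761 = 0.895080
Exact value: 0.894601
Error: 0.000479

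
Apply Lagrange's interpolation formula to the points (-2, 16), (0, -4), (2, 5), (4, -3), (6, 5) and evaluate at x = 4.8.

Lagrange interpolation formula:
P(x) = Σ yᵢ × Lᵢ(x)
where Lᵢ(x) = Π_{j≠i} (x - xⱼ)/(xᵢ - xⱼ)

L_0(4.8) = (4.8 - 0)/(-2 - 0) × (4.8 - 2)/(-2 - 2) × (4.8 - 4)/(-2 - 4) × (4.8 - 6)/(-2 - 6) = -0.033600
L_1(4.8) = (4.8 - (-2))/(0 - (-2)) × (4.8 - 2)/(0 - 2) × (4.8 - 4)/(0 - 4) × (4.8 - 6)/(0 - 6) = 0.190400
L_2(4.8) = (4.8 - (-2))/(2 - (-2)) × (4.8 - 0)/(2 - 0) × (4.8 - 4)/(2 - 4) × (4.8 - 6)/(2 - 6) = -0.489600
L_3(4.8) = (4.8 - (-2))/(4 - (-2)) × (4.8 - 0)/(4 - 0) × (4.8 - 2)/(4 - 2) × (4.8 - 6)/(4 - 6) = 1.142400
L_4(4.8) = (4.8 - (-2))/(6 - (-2)) × (4.8 - 0)/(6 - 0) × (4.8 - 2)/(6 - 2) × (4.8 - 4)/(6 - 4) = 0.190400

P(4.8) = 16×L_0(4.8) + (-4)×L_1(4.8) + 5×L_2(4.8) + (-3)×L_3(4.8) + 5×L_4(4.8)
P(4.8) = -6.222400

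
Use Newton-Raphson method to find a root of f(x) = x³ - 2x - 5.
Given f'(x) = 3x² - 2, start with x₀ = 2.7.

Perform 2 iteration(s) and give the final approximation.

f(x) = x³ - 2x - 5
f'(x) = 3x² - 2
x₀ = 2.7

Newton-Raphson formula: x_{n+1} = x_n - f(x_n)/f'(x_n)

Iteration 1:
  f(2.700000) = 9.283000
  f'(2.700000) = 19.870000
  x_1 = 2.700000 - 9.283000/19.870000 = 2.232813
Iteration 2:
  f(2.232813) = 1.665964
  f'(2.232813) = 12.956366
  x_2 = 2.232813 - 1.665964/12.956366 = 2.104231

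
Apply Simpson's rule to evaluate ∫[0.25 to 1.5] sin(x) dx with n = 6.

f(x) = sin(x)
a = 0.25, b = 1.5, n = 6
h = (b - a)/n = 0.208333

Simpson's rule: (h/3)[f(x₀) + 4f(x₁) + 2f(x₂) + ... + f(xₙ)]

x_0 = 0.2500, f(x_0) = 0.247404, coefficient = 1
x_1 = 0.4583, f(x_1) = 0.442454, coefficient = 4
x_2 = 0.6667, f(x_2) = 0.618370, coefficient = 2
x_3 = 0.8750, f(x_3) = 0.767544, coefficient = 4
x_4 = 1.0833, f(x_4) = 0.883524, coefficient = 2
x_5 = 1.2917, f(x_5) = 0.961296, coefficient = 4
x_6 = 1.5000, f(x_6) = 0.997495, coefficient = 1

I ≈ (0.208333/3) × 12.933859 = 0.898185
Exact value: 0.898175
Error: 0.000009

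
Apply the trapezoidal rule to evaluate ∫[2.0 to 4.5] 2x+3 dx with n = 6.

f(x) = 2x+3
a = 2.0, b = 4.5, n = 6
h = (b - a)/n = 0.416667

Trapezoidal rule: (h/2)[f(x₀) + 2f(x₁) + 2f(x₂) + ... + f(xₙ)]

x_0 = 2.0000, f(x_0) = 7.000000, coefficient = 1
x_1 = 2.4167, f(x_1) = 7.833333, coefficient = 2
x_2 = 2.8333, f(x_2) = 8.666667, coefficient = 2
x_3 = 3.2500, f(x_3) = 9.500000, coefficient = 2
x_4 = 3.6667, f(x_4) = 10.333333, coefficient = 2
x_5 = 4.0833, f(x_5) = 11.166667, coefficient = 2
x_6 = 4.5000, f(x_6) = 12.000000, coefficient = 1

I ≈ (0.416667/2) × 114.000000 = 23.750000
Exact value: 23.750000
Error: 0.000000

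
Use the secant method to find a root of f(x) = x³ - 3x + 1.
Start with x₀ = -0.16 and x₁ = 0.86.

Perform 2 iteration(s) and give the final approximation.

f(x) = x³ - 3x + 1
x₀ = -0.16, x₁ = 0.86

Secant formula: x_{n+1} = x_n - f(x_n)(x_n - x_{n-1})/(f(x_n) - f(x_{n-1}))

Iteration 1:
  f(-0.160000) = 1.475904
  f(0.860000) = -0.943944
  x_2 = 0.860000 - (-0.943944)×(0.860000 - (-0.160000))/(-0.943944 - 1.475904)
       = 0.462114
Iteration 2:
  f(0.860000) = -0.943944
  f(0.462114) = -0.287659
  x_3 = 0.462114 - (-0.287659)×(0.462114 - 0.860000)/(-0.287659 - (-0.943944))
       = 0.287716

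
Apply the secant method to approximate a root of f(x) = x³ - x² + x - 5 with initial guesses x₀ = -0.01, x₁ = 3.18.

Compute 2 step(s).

f(x) = x³ - x² + x - 5
x₀ = -0.01, x₁ = 3.18

Secant formula: x_{n+1} = x_n - f(x_n)(x_n - x_{n-1})/(f(x_n) - f(x_{n-1}))

Iteration 1:
  f(-0.010000) = -5.010101
  f(3.180000) = 20.225032
  x_2 = 3.180000 - 20.225032×(3.180000 - (-0.010000))/(20.225032 - (-5.010101))
       = 0.623332
Iteration 2:
  f(3.180000) = 20.225032
  f(0.623332) = -4.523019
  x_3 = 0.623332 - (-4.523019)×(0.623332 - 3.180000)/(-4.523019 - 20.225032)
       = 1.090596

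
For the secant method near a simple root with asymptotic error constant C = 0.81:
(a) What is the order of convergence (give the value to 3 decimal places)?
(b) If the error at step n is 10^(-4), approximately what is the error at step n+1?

(a) Secant method has superlinear convergence with order φ = (1+√5)/2 ≈ 1.618.
    This means |e_{n+1}| ≈ C|e_n|^1.618.

(b) With |e_n| = 10^(-4) and C = 0.81:
    |e_{n+1}| ≈ 0.81 × (10^(-4))^1.618 = 0.81 × 10^(-6.47)

(a) ≈ 1.618 (golden ratio); (b) |e_{n+1}| ≈ 2.731e-07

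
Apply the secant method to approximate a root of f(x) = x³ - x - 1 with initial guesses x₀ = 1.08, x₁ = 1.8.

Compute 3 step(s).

f(x) = x³ - x - 1
x₀ = 1.08, x₁ = 1.8

Secant formula: x_{n+1} = x_n - f(x_n)(x_n - x_{n-1})/(f(x_n) - f(x_{n-1}))

Iteration 1:
  f(1.080000) = -0.820288
  f(1.800000) = 3.032000
  x_2 = 1.800000 - 3.032000×(1.800000 - 1.080000)/(3.032000 - (-0.820288))
       = 1.233313
Iteration 2:
  f(1.800000) = 3.032000
  f(1.233313) = -0.357367
  x_3 = 1.233313 - (-0.357367)×(1.233313 - 1.800000)/(-0.357367 - 3.032000)
       = 1.293064
Iteration 3:
  f(1.233313) = -0.357367
  f(1.293064) = -0.131044
  x_4 = 1.293064 - (-0.131044)×(1.293064 - 1.233313)/(-0.131044 - (-0.357367))
       = 1.327660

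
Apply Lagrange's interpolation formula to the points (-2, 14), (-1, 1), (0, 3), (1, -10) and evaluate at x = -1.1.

Lagrange interpolation formula:
P(x) = Σ yᵢ × Lᵢ(x)
where Lᵢ(x) = Π_{j≠i} (x - xⱼ)/(xᵢ - xⱼ)

L_0(-1.1) = (-1.1 - (-1))/(-2 - (-1)) × (-1.1 - 0)/(-2 - 0) × (-1.1 - 1)/(-2 - 1) = 0.038500
L_1(-1.1) = (-1.1 - (-2))/(-1 - (-2)) × (-1.1 - 0)/(-1 - 0) × (-1.1 - 1)/(-1 - 1) = 1.039500
L_2(-1.1) = (-1.1 - (-2))/(0 - (-2)) × (-1.1 - (-1))/(0 - (-1)) × (-1.1 - 1)/(0 - 1) = -0.094500
L_3(-1.1) = (-1.1 - (-2))/(1 - (-2)) × (-1.1 - (-1))/(1 - (-1)) × (-1.1 - 0)/(1 - 0) = 0.016500

P(-1.1) = 14×L_0(-1.1) + 1×L_1(-1.1) + 3×L_2(-1.1) + (-10)×L_3(-1.1)
P(-1.1) = 1.130000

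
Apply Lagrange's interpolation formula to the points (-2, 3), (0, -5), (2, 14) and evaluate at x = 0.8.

Lagrange interpolation formula:
P(x) = Σ yᵢ × Lᵢ(x)
where Lᵢ(x) = Π_{j≠i} (x - xⱼ)/(xᵢ - xⱼ)

L_0(0.8) = (0.8 - 0)/(-2 - 0) × (0.8 - 2)/(-2 - 2) = -0.120000
L_1(0.8) = (0.8 - (-2))/(0 - (-2)) × (0.8 - 2)/(0 - 2) = 0.840000
L_2(0.8) = (0.8 - (-2))/(2 - (-2)) × (0.8 - 0)/(2 - 0) = 0.280000

P(0.8) = 3×L_0(0.8) + (-5)×L_1(0.8) + 14×L_2(0.8)
P(0.8) = -0.640000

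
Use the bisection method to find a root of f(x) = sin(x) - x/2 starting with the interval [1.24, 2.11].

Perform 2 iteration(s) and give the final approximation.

f(x) = sin(x) - x/2
Initial interval: [1.24, 2.11]

Iteration 1:
  c_1 = (1.240000 + 2.110000)/2 = 1.675000
  f(c_1) = f(1.675000) = 0.157076
  f(a) × f(c) ≥ 0, new interval: [1.675000, 2.110000]
Iteration 2:
  c_2 = (1.675000 + 2.110000)/2 = 1.892500
  f(c_2) = f(1.892500) = 0.002448
  f(a) × f(c) ≥ 0, new interval: [1.892500, 2.110000]

After 2 iteration(s), the approximation is c_2 = 1.892500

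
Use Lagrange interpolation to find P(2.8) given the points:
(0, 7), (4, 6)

Lagrange interpolation formula:
P(x) = Σ yᵢ × Lᵢ(x)
where Lᵢ(x) = Π_{j≠i} (x - xⱼ)/(xᵢ - xⱼ)

L_0(2.8) = (2.8 - 4)/(0 - 4) = 0.300000
L_1(2.8) = (2.8 - 0)/(4 - 0) = 0.700000

P(2.8) = 7×L_0(2.8) + 6×L_1(2.8)
P(2.8) = 6.300000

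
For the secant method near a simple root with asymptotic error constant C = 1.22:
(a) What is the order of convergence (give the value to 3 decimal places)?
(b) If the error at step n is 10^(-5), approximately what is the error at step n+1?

(a) Secant method has superlinear convergence with order φ = (1+√5)/2 ≈ 1.618.
    This means |e_{n+1}| ≈ C|e_n|^1.618.

(b) With |e_n| = 10^(-5) and C = 1.22:
    |e_{n+1}| ≈ 1.22 × (10^(-5))^1.618 = 1.22 × 10^(-8.09)

(a) ≈ 1.618 (golden ratio); (b) |e_{n+1}| ≈ 9.913e-09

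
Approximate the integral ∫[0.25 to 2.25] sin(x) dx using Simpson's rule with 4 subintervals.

f(x) = sin(x)
a = 0.25, b = 2.25, n = 4
h = (b - a)/n = 0.500000

Simpson's rule: (h/3)[f(x₀) + 4f(x₁) + 2f(x₂) + ... + f(xₙ)]

x_0 = 0.2500, f(x_0) = 0.247404, coefficient = 1
x_1 = 0.7500, f(x_1) = 0.681639, coefficient = 4
x_2 = 1.2500, f(x_2) = 0.948985, coefficient = 2
x_3 = 1.7500, f(x_3) = 0.983986, coefficient = 4
x_4 = 2.2500, f(x_4) = 0.778073, coefficient = 1

I ≈ (0.500000/3) × 9.585945 = 1.597658
Exact value: 1.597086
Error: 0.000571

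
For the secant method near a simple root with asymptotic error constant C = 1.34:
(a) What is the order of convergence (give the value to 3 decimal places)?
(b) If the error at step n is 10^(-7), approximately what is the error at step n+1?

(a) Secant method has superlinear convergence with order φ = (1+√5)/2 ≈ 1.618.
    This means |e_{n+1}| ≈ C|e_n|^1.618.

(b) With |e_n| = 10^(-7) and C = 1.34:
    |e_{n+1}| ≈ 1.34 × (10^(-7))^1.618 = 1.34 × 10^(-11.33)

(a) ≈ 1.618 (golden ratio); (b) |e_{n+1}| ≈ 6.322e-12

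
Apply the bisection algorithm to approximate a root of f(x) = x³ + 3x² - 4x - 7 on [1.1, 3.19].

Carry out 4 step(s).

f(x) = x³ + 3x² - 4x - 7
Initial interval: [1.1, 3.19]

Iteration 1:
  c_1 = (1.100000 + 3.190000)/2 = 2.145000
  f(c_1) = f(2.145000) = 8.092274
  f(a) × f(c) < 0, new interval: [1.100000, 2.145000]
Iteration 2:
  c_2 = (1.100000 + 2.145000)/2 = 1.622500
  f(c_2) = f(1.622500) = -1.321240
  f(a) × f(c) ≥ 0, new interval: [1.622500, 2.145000]
Iteration 3:
  c_3 = (1.622500 + 2.145000)/2 = 1.883750
  f(c_3) = f(1.883750) = 2.795056
  f(a) × f(c) < 0, new interval: [1.622500, 1.883750]
Iteration 4:
  c_4 = (1.622500 + 1.883750)/2 = 1.753125
  f(c_4) = f(1.753125) = 0.595979
  f(a) × f(c) < 0, new interval: [1.622500, 1.753125]

After 4 iteration(s), the approximation is c_4 = 1.753125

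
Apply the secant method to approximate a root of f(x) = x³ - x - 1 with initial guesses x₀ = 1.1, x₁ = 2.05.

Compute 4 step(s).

f(x) = x³ - x - 1
x₀ = 1.1, x₁ = 2.05

Secant formula: x_{n+1} = x_n - f(x_n)(x_n - x_{n-1})/(f(x_n) - f(x_{n-1}))

Iteration 1:
  f(1.100000) = -0.769000
  f(2.050000) = 5.565125
  x_2 = 2.050000 - 5.565125×(2.050000 - 1.100000)/(5.565125 - (-0.769000))
       = 1.215336
Iteration 2:
  f(2.050000) = 5.565125
  f(1.215336) = -0.420236
  x_3 = 1.215336 - (-0.420236)×(1.215336 - 2.050000)/(-0.420236 - 5.565125)
       = 1.273938
Iteration 3:
  f(1.215336) = -0.420236
  f(1.273938) = -0.206442
  x_4 = 1.273938 - (-0.206442)×(1.273938 - 1.215336)/(-0.206442 - (-0.420236))
       = 1.330525
Iteration 4:
  f(1.273938) = -0.206442
  f(1.330525) = 0.024898
  x_5 = 1.330525 - 0.024898×(1.330525 - 1.273938)/(0.024898 - (-0.206442))
       = 1.324435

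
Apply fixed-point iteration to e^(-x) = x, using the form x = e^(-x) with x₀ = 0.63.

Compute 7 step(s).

Equation: e^(-x) = x
Fixed-point form: x = e^(-x)
x₀ = 0.63

x_1 = g(0.630000) = 0.532592
x_2 = g(0.532592) = 0.587081
x_3 = g(0.587081) = 0.555948
x_4 = g(0.555948) = 0.573529
x_5 = g(0.573529) = 0.563533
x_6 = g(0.563533) = 0.569194
x_7 = g(0.569194) = 0.565981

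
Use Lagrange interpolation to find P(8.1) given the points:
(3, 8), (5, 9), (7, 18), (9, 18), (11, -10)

Lagrange interpolation formula:
P(x) = Σ yᵢ × Lᵢ(x)
where Lᵢ(x) = Π_{j≠i} (x - xⱼ)/(xᵢ - xⱼ)

L_0(8.1) = (8.1 - 5)/(3 - 5) × (8.1 - 7)/(3 - 7) × (8.1 - 9)/(3 - 9) × (8.1 - 11)/(3 - 11) = 0.023177
L_1(8.1) = (8.1 - 3)/(5 - 3) × (8.1 - 7)/(5 - 7) × (8.1 - 9)/(5 - 9) × (8.1 - 11)/(5 - 11) = -0.152522
L_2(8.1) = (8.1 - 3)/(7 - 3) × (8.1 - 5)/(7 - 5) × (8.1 - 9)/(7 - 9) × (8.1 - 11)/(7 - 11) = 0.644752
L_3(8.1) = (8.1 - 3)/(9 - 3) × (8.1 - 5)/(9 - 5) × (8.1 - 7)/(9 - 7) × (8.1 - 11)/(9 - 11) = 0.525353
L_4(8.1) = (8.1 - 3)/(11 - 3) × (8.1 - 5)/(11 - 5) × (8.1 - 7)/(11 - 7) × (8.1 - 9)/(11 - 9) = -0.040760

P(8.1) = 8×L_0(8.1) + 9×L_1(8.1) + 18×L_2(8.1) + 18×L_3(8.1) + (-10)×L_4(8.1)
P(8.1) = 20.282208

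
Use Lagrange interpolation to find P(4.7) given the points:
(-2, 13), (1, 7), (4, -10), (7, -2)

Lagrange interpolation formula:
P(x) = Σ yᵢ × Lᵢ(x)
where Lᵢ(x) = Π_{j≠i} (x - xⱼ)/(xᵢ - xⱼ)

L_0(4.7) = (4.7 - 1)/(-2 - 1) × (4.7 - 4)/(-2 - 4) × (4.7 - 7)/(-2 - 7) = 0.036772
L_1(4.7) = (4.7 - (-2))/(1 - (-2)) × (4.7 - 4)/(1 - 4) × (4.7 - 7)/(1 - 7) = -0.199759
L_2(4.7) = (4.7 - (-2))/(4 - (-2)) × (4.7 - 1)/(4 - 1) × (4.7 - 7)/(4 - 7) = 1.055870
L_3(4.7) = (4.7 - (-2))/(7 - (-2)) × (4.7 - 1)/(7 - 1) × (4.7 - 4)/(7 - 4) = 0.107117

P(4.7) = 13×L_0(4.7) + 7×L_1(4.7) + (-10)×L_2(4.7) + (-2)×L_3(4.7)
P(4.7) = -11.693222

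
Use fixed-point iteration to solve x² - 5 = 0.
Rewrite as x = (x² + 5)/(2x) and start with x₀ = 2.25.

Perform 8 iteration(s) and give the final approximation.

Equation: x² - 5 = 0
Fixed-point form: x = (x² + 5)/(2x)
x₀ = 2.25

x_1 = g(2.250000) = 2.236111
x_2 = g(2.236111) = 2.236068
x_3 = g(2.236068) = 2.236068
x_4 = g(2.236068) = 2.236068
x_5 = g(2.236068) = 2.236068
x_6 = g(2.236068) = 2.236068
x_7 = g(2.236068) = 2.236068
x_8 = g(2.236068) = 2.236068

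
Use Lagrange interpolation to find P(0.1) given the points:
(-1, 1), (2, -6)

Lagrange interpolation formula:
P(x) = Σ yᵢ × Lᵢ(x)
where Lᵢ(x) = Π_{j≠i} (x - xⱼ)/(xᵢ - xⱼ)

L_0(0.1) = (0.1 - 2)/(-1 - 2) = 0.633333
L_1(0.1) = (0.1 - (-1))/(2 - (-1)) = 0.366667

P(0.1) = 1×L_0(0.1) + (-6)×L_1(0.1)
P(0.1) = -1.566667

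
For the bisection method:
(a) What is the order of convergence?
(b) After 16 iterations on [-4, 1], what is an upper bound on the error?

(a) Bisection has linear (order 1) convergence; the error is halved each step.

(b) Error bound = (b-a)/2^n = (1 - (-4))/2^{16}
    = 5/2^{16}

(a) 1 (linear); (b) error ≤ 7.63e-05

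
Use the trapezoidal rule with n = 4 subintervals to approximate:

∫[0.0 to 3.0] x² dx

f(x) = x²
a = 0.0, b = 3.0, n = 4
h = (b - a)/n = 0.750000

Trapezoidal rule: (h/2)[f(x₀) + 2f(x₁) + 2f(x₂) + ... + f(xₙ)]

x_0 = 0.0000, f(x_0) = 0.000000, coefficient = 1
x_1 = 0.7500, f(x_1) = 0.562500, coefficient = 2
x_2 = 1.5000, f(x_2) = 2.250000, coefficient = 2
x_3 = 2.2500, f(x_3) = 5.062500, coefficient = 2
x_4 = 3.0000, f(x_4) = 9.000000, coefficient = 1

I ≈ (0.750000/2) × 24.750000 = 9.281250
Exact value: 9.000000
Error: 0.281250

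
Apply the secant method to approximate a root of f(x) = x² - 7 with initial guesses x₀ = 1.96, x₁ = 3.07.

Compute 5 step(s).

f(x) = x² - 7
x₀ = 1.96, x₁ = 3.07

Secant formula: x_{n+1} = x_n - f(x_n)(x_n - x_{n-1})/(f(x_n) - f(x_{n-1}))

Iteration 1:
  f(1.960000) = -3.158400
  f(3.070000) = 2.424900
  x_2 = 3.070000 - 2.424900×(3.070000 - 1.960000)/(2.424900 - (-3.158400))
       = 2.587913
Iteration 2:
  f(3.070000) = 2.424900
  f(2.587913) = -0.302709
  x_3 = 2.587913 - (-0.302709)×(2.587913 - 3.070000)/(-0.302709 - 2.424900)
       = 2.641414
Iteration 3:
  f(2.587913) = -0.302709
  f(2.641414) = -0.022930
  x_4 = 2.641414 - (-0.022930)×(2.641414 - 2.587913)/(-0.022930 - (-0.302709))
       = 2.645799
Iteration 4:
  f(2.641414) = -0.022930
  f(2.645799) = 0.000254
  x_5 = 2.645799 - 0.000254×(2.645799 - 2.641414)/(0.000254 - (-0.022930))
       = 2.645751
Iteration 5:
  f(2.645799) = 0.000254
  f(2.645751) = 0.000000
  x_6 = 2.645751 - 0.000000×(2.645751 - 2.645799)/(0.000000 - 0.000254)
       = 2.645751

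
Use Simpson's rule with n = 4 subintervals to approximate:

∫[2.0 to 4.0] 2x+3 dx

f(x) = 2x+3
a = 2.0, b = 4.0, n = 4
h = (b - a)/n = 0.500000

Simpson's rule: (h/3)[f(x₀) + 4f(x₁) + 2f(x₂) + ... + f(xₙ)]

x_0 = 2.0000, f(x_0) = 7.000000, coefficient = 1
x_1 = 2.5000, f(x_1) = 8.000000, coefficient = 4
x_2 = 3.0000, f(x_2) = 9.000000, coefficient = 2
x_3 = 3.5000, f(x_3) = 10.000000, coefficient = 4
x_4 = 4.0000, f(x_4) = 11.000000, coefficient = 1

I ≈ (0.500000/3) × 108.000000 = 18.000000
Exact value: 18.000000
Error: 0.000000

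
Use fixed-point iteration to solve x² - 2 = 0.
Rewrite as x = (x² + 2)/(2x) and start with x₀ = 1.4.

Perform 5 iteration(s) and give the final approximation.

Equation: x² - 2 = 0
Fixed-point form: x = (x² + 2)/(2x)
x₀ = 1.4

x_1 = g(1.400000) = 1.414286
x_2 = g(1.414286) = 1.414214
x_3 = g(1.414214) = 1.414214
x_4 = g(1.414214) = 1.414214
x_5 = g(1.414214) = 1.414214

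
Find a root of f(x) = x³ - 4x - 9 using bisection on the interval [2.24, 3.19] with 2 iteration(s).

f(x) = x³ - 4x - 9
Initial interval: [2.24, 3.19]

Iteration 1:
  c_1 = (2.240000 + 3.190000)/2 = 2.715000
  f(c_1) = f(2.715000) = 0.152876
  f(a) × f(c) < 0, new interval: [2.240000, 2.715000]
Iteration 2:
  c_2 = (2.240000 + 2.715000)/2 = 2.477500
  f(c_2) = f(2.477500) = -3.703090
  f(a) × f(c) ≥ 0, new interval: [2.477500, 2.715000]

After 2 iteration(s), the approximation is c_2 = 2.477500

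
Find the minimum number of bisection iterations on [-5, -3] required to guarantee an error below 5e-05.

We need (b-a)/2^n ≤ 5e-05
(-3 - (-5))/2^n ≤ 5e-05
2/2^n ≤ 5e-05
2^n ≥ 40000
n ≥ log₂(40000) = 15.29
n ≥ 16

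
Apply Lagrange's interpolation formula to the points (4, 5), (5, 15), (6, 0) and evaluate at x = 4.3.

Lagrange interpolation formula:
P(x) = Σ yᵢ × Lᵢ(x)
where Lᵢ(x) = Π_{j≠i} (x - xⱼ)/(xᵢ - xⱼ)

L_0(4.3) = (4.3 - 5)/(4 - 5) × (4.3 - 6)/(4 - 6) = 0.595000
L_1(4.3) = (4.3 - 4)/(5 - 4) × (4.3 - 6)/(5 - 6) = 0.510000
L_2(4.3) = (4.3 - 4)/(6 - 4) × (4.3 - 5)/(6 - 5) = -0.105000

P(4.3) = 5×L_0(4.3) + 15×L_1(4.3) + 0×L_2(4.3)
P(4.3) = 10.625000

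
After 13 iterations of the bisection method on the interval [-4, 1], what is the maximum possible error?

Bisection error bound: |error| ≤ (b-a)/2^n
|error| ≤ (1 - (-4))/2^13 = 5/2^13
|error| ≤ 0.0006103516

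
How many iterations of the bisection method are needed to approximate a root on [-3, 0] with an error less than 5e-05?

We need (b-a)/2^n ≤ 5e-05
(0 - (-3))/2^n ≤ 5e-05
3/2^n ≤ 5e-05
2^n ≥ 60000
n ≥ log₂(60000) = 15.87
n ≥ 16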